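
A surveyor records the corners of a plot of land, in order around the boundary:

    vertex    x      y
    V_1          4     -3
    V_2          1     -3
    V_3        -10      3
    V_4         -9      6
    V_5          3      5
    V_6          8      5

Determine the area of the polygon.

Apply the shoelace formula: 2A = Σ (x_i·y_{i+1} − x_{i+1}·y_i), indices taken mod 6.
Σ = (-9) + (-27) + (-33) + (-63) + (-25) + (-44) = -201
Area = |Σ|/2 = 100.5.

100.5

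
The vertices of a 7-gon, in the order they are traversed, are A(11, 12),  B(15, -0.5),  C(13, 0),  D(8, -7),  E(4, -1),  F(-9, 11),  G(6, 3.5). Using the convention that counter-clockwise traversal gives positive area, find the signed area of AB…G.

Σ = (-185.5) + (6.5) + (-91) + (20) + (35) + (-97.5) + (33.5) = -279
Signed area = Σ/2 = -139.5 (negative ⇒ clockwise traversal).

-139.5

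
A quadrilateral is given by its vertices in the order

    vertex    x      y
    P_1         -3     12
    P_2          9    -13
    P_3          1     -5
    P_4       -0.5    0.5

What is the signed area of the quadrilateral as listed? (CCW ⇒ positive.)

Apply Gauss's area formula: 2A = Σ (x_i·y_{i+1} − x_{i+1}·y_i), indices taken mod 4.
Σ = (-69) + (-32) + (-2) + (-4.5) = -107.5
Signed area = Σ/2 = -53.75 (negative ⇒ clockwise traversal).

-53.75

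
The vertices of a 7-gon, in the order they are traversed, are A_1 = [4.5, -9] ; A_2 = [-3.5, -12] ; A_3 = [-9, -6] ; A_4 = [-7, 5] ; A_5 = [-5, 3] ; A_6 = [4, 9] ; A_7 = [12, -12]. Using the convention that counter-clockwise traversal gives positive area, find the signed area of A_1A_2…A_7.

Cross-terms: -85.5, -87, -87, 4, -57, -156, -54  ⇒  Σ = -522.5
Signed area = Σ/2 = -261.25 (negative ⇒ clockwise traversal).

-261.25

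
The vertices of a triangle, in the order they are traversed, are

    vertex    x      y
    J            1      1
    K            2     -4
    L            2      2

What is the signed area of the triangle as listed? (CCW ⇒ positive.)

Apply the shoelace formula: 2A = Σ (x_i·y_{i+1} − x_{i+1}·y_i), indices taken mod 3.
Σ = (-6) + (12) + (0) = 6
Signed area = Σ/2 = 3 (positive ⇒ counter-clockwise traversal).

3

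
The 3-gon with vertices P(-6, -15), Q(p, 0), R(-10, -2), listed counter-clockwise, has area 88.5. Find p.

The doubled signed area Σ (x_i y_{i+1} − x_{i+1} y_i) is linear in p.
With p=0 it equals 138; the coefficient of p is 13 (from the two edges through Q).
So 13·p + 138 = 2·88.5 = 177 ⇒ p = 3.

3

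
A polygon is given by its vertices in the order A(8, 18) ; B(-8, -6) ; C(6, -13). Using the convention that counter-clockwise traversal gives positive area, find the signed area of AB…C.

Apply the surveyor's formula: 2A = Σ (x_i·y_{i+1} − x_{i+1}·y_i), indices taken mod 3.
Cross-terms: 96, 140, 212  ⇒  Σ = 448
Signed area = Σ/2 = 224 (positive ⇒ counter-clockwise traversal).

224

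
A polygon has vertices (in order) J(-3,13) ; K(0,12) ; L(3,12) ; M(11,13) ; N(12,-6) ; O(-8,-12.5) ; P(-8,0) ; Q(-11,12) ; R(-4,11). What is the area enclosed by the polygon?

Apply Gauss's area formula: 2A = Σ (x_i·y_{i+1} − x_{i+1}·y_i), indices taken mod 9.
Σ = (-36) + (-36) + (-93) + (-222) + (-198) + (-100) + (-96) + (-73) + (-19) = -873
Area = |Σ|/2 = 436.5.

436.5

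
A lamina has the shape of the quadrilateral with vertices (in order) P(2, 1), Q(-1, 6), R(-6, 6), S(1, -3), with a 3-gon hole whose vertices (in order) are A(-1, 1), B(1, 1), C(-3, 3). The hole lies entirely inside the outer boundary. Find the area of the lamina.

29

Outer boundary:
Σ = (13) + (30) + (12) + (7) = 62
Area = |Σ|/2 = 31.
Hole:
Apply the shoelace (surveyor's) formula: 2A = Σ (x_i·y_{i+1} − x_{i+1}·y_i), indices taken mod 3.
Σ = (-2) + (6) + (0) = 4
Area = |Σ|/2 = 2.
Net area = 31 − 2 = 29.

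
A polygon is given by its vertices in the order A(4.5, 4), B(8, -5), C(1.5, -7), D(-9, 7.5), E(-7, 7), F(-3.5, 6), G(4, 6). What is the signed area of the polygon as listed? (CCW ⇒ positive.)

Apply the surveyor's formula: 2A = Σ (x_i·y_{i+1} − x_{i+1}·y_i), indices taken mod 7.
Σ = (-54.5) + (-48.5) + (-51.75) + (-10.5) + (-17.5) + (-45) + (-11) = -238.75
Signed area = Σ/2 = -119.375 (negative ⇒ clockwise traversal).

-119.375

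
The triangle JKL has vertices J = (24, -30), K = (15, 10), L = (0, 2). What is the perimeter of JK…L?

98

|JK| = √((-9)² + (40)²) = √1681 = 41
|KL| = √((-15)² + (-8)²) = √289 = 17
|LJ| = √((24)² + (-32)²) = √1600 = 40
Perimeter = 41 + 17 + 40 = 98.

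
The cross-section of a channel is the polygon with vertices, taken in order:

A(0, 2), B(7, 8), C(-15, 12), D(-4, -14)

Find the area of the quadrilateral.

220

Cross-terms: -14, 204, 258, -8  ⇒  Σ = 440
Area = |Σ|/2 = 220.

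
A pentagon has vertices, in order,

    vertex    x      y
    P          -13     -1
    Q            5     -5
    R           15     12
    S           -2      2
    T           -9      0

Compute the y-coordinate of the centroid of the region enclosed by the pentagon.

Apply the shoelace formula. First the cross-terms c_i = x_i·y_{i+1} − x_{i+1}·y_i:
  70, 135, 54, 18, 9  ⇒  2A = 286, A = 143.
Then Σ (y_i + y_{i+1})·c_i = 1308, so ȳ = 1308 / (6·143) = 218/143.

218/143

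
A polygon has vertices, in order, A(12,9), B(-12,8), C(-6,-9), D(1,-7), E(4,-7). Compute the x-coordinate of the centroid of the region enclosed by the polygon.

-173/276

Apply Gauss's area formula. First the cross-terms c_i = x_i·y_{i+1} − x_{i+1}·y_i:
  204, 156, 51, 21, 120  ⇒  2A = 552, A = 276.
Then Σ (x_i + x_{i+1})·c_i = -1038, so x̄ = -1038 / (6·276) = -173/276.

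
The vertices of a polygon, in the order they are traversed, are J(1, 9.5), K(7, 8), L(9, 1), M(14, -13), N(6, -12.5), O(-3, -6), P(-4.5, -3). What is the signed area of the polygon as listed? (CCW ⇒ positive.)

Apply Gauss's area formula: 2A = Σ (x_i·y_{i+1} − x_{i+1}·y_i), indices taken mod 7.
Cross-terms: -58.5, -65, -131, -97, -73.5, -18, -39.75  ⇒  Σ = -482.75
Signed area = Σ/2 = -241.375 (negative ⇒ clockwise traversal).

-241.375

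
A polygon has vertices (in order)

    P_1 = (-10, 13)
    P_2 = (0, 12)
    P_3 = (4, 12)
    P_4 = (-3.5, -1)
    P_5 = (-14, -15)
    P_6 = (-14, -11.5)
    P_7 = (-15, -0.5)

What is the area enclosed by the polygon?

Apply the surveyor's formula: 2A = Σ (x_i·y_{i+1} − x_{i+1}·y_i), indices taken mod 7.
P_1→P_2: (-10)(12) − (0)(13) = -120
P_2→P_3: (0)(12) − (4)(12) = -48
P_3→P_4: (4)(-1) − (-3.5)(12) = 38
P_4→P_5: (-3.5)(-15) − (-14)(-1) = 38.5
P_5→P_6: (-14)(-11.5) − (-14)(-15) = -49
P_6→P_7: (-14)(-0.5) − (-15)(-11.5) = -165.5
P_7→P_1: (-15)(13) − (-10)(-0.5) = -200
Σ = -506
Area = |Σ|/2 = 253.

253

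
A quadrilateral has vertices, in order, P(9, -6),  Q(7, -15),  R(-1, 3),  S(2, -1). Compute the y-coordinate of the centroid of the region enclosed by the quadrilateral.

Apply Gauss's area formula. First the cross-terms c_i = x_i·y_{i+1} − x_{i+1}·y_i:
  -93, 6, -5, -3  ⇒  2A = -95, A = -47.5.
Then Σ (y_i + y_{i+1})·c_i = 1892, so ȳ = 1892 / (6·(-47.5)) = -1892/285.

-1892/285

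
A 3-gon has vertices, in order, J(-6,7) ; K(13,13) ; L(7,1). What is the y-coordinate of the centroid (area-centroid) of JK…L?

7

Apply Gauss's area formula. First the cross-terms c_i = x_i·y_{i+1} − x_{i+1}·y_i:
  -169, -78, 55  ⇒  2A = -192, A = -96.
Then Σ (y_i + y_{i+1})·c_i = -4032, so ȳ = -4032 / (6·(-96)) = 7.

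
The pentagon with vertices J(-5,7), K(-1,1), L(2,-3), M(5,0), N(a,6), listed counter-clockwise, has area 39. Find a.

0

The doubled signed area Σ (x_i y_{i+1} − x_{i+1} y_i) is linear in a.
With a=0 it equals 78; the coefficient of a is 7 (from the two edges through N).
So 7·a + 78 = 2·39 = 78 ⇒ a = 0.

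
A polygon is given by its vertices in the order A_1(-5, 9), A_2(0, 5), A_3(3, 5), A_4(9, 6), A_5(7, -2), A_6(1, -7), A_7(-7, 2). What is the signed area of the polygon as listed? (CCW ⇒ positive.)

Apply the surveyor's formula: 2A = Σ (x_i·y_{i+1} − x_{i+1}·y_i), indices taken mod 7.
Σ = (-25) + (-15) + (-27) + (-60) + (-47) + (-47) + (-53) = -274
Signed area = Σ/2 = -137 (negative ⇒ clockwise traversal).

-137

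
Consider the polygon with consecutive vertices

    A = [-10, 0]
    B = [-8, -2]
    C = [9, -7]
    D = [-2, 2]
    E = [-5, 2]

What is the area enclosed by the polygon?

Cross-terms: 20, 74, 4, 6, 20  ⇒  Σ = 124
Area = |Σ|/2 = 62.

62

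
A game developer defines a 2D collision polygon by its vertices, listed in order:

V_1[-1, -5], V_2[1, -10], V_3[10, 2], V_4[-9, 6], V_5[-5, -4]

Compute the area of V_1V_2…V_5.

141

Apply the surveyor's formula: 2A = Σ (x_i·y_{i+1} − x_{i+1}·y_i), indices taken mod 5.
Cross-terms: 15, 102, 78, 66, 21  ⇒  Σ = 282
Area = |Σ|/2 = 141.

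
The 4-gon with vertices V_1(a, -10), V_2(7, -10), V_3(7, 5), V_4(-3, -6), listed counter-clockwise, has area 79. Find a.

The doubled signed area Σ (x_i y_{i+1} − x_{i+1} y_i) is linear in a.
With a=0 it equals 178; the coefficient of a is -4 (from the two edges through V_1).
So -4·a + 178 = 2·79 = 158 ⇒ a = 5.

5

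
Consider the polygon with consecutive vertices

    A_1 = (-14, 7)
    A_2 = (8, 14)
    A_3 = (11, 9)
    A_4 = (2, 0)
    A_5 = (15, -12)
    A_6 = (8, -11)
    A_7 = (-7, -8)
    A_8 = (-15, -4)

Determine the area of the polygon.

419.5

Apply the surveyor's formula: 2A = Σ (x_i·y_{i+1} − x_{i+1}·y_i), indices taken mod 8.
Σ = (-252) + (-82) + (-18) + (-24) + (-69) + (-141) + (-92) + (-161) = -839
Area = |Σ|/2 = 419.5.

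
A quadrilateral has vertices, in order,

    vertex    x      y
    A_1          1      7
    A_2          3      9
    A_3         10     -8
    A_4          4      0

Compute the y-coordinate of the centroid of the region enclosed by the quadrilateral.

Apply the shoelace (surveyor's) formula. First the cross-terms c_i = x_i·y_{i+1} − x_{i+1}·y_i:
  -12, -114, 32, 28  ⇒  2A = -66, A = -33.
Then Σ (y_i + y_{i+1})·c_i = -366, so ȳ = -366 / (6·(-33)) = 61/33.

61/33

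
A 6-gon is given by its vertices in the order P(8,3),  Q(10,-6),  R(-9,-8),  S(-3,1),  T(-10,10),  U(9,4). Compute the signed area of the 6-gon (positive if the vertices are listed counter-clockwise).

Apply Gauss's area formula: 2A = Σ (x_i·y_{i+1} − x_{i+1}·y_i), indices taken mod 6.
Cross-terms: -78, -134, -33, -20, -130, -5  ⇒  Σ = -400
Signed area = Σ/2 = -200 (negative ⇒ clockwise traversal).

-200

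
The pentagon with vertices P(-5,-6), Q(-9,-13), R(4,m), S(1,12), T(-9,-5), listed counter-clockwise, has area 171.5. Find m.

-10

Write out the shoelace sum; only the two edges meeting at R involve m:
2·Area = [((-9)·m − 4·(-13)) + (4·12 − 1·m)] + 143
       = -10·m + 243 = 343
⇒ m = -10.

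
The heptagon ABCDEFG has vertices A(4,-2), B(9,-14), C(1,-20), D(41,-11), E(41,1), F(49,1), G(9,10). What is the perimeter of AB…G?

|AB| = √((5)² + (-12)²) = √169 = 13
|BC| = √((-8)² + (-6)²) = √100 = 10
|CD| = √((40)² + (9)²) = √1681 = 41
|DE| = √((0)² + (12)²) = √144 = 12
|EF| = √((8)² + (0)²) = √64 = 8
|FG| = √((-40)² + (9)²) = √1681 = 41
|GA| = √((-5)² + (-12)²) = √169 = 13
Perimeter = 13 + 10 + 41 + 12 + 8 + 41 + 13 = 138.

138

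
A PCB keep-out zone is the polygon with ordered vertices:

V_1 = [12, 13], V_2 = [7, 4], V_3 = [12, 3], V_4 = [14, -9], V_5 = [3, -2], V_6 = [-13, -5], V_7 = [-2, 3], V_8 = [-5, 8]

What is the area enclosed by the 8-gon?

Cross-terms: -43, -27, -150, -1, -41, -49, -1, -161  ⇒  Σ = -473
Area = |Σ|/2 = 236.5.

236.5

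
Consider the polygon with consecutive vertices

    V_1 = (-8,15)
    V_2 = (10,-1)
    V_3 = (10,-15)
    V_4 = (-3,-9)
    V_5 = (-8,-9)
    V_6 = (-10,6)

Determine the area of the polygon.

V_1→V_2: (-8)(-1) − (10)(15) = -142
V_2→V_3: (10)(-15) − (10)(-1) = -140
V_3→V_4: (10)(-9) − (-3)(-15) = -135
V_4→V_5: (-3)(-9) − (-8)(-9) = -45
V_5→V_6: (-8)(6) − (-10)(-9) = -138
V_6→V_1: (-10)(15) − (-8)(6) = -102
Σ = -702
Area = |Σ|/2 = 351.

351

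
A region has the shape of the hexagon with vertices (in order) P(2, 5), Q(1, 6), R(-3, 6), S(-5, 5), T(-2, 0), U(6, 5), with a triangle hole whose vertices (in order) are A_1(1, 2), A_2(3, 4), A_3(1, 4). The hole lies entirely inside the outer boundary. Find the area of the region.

Outer boundary:
Σ = (7) + (24) + (15) + (10) + (-10) + (20) = 66
Area = |Σ|/2 = 33.
Hole:
Apply Gauss's area formula: 2A = Σ (x_i·y_{i+1} − x_{i+1}·y_i), indices taken mod 3.
Cross-terms: -2, 8, -2  ⇒  Σ = 4
Area = |Σ|/2 = 2.
Net area = 33 − 2 = 31.

31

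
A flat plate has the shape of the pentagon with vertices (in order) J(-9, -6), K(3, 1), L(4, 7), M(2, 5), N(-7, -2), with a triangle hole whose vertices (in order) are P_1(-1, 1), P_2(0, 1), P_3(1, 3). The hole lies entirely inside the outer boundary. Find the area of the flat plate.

Outer boundary:
J→K: (-9)(1) − (3)(-6) = 9
K→L: (3)(7) − (4)(1) = 17
L→M: (4)(5) − (2)(7) = 6
M→N: (2)(-2) − (-7)(5) = 31
N→J: (-7)(-6) − (-9)(-2) = 24
Σ = 87
Area = |Σ|/2 = 43.5.
Hole:
P_1→P_2: (-1)(1) − (0)(1) = -1
P_2→P_3: (0)(3) − (1)(1) = -1
P_3→P_1: (1)(1) − (-1)(3) = 4
Σ = 2
Area = |Σ|/2 = 1.
Net area = 43.5 − 1 = 42.5.

42.5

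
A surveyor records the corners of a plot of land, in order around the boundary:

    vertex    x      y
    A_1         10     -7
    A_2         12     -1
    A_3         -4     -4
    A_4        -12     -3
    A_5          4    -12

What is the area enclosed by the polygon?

117

Apply the shoelace (surveyor's) formula: 2A = Σ (x_i·y_{i+1} − x_{i+1}·y_i), indices taken mod 5.
Cross-terms: 74, -52, -36, 156, 92  ⇒  Σ = 234
Area = |Σ|/2 = 117.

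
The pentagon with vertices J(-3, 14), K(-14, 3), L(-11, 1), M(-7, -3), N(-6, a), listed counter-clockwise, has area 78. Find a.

-3

Write out the shoelace sum; only the two edges meeting at N involve a:
2·Area = [((-7)·a − (-6)·(-3)) + ((-6)·14 − (-3)·a)] + 246
       = -4·a + 144 = 156
⇒ a = -3.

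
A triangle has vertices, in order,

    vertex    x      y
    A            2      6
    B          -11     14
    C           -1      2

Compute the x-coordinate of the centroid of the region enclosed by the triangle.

-10/3

Apply the surveyor's formula. First the cross-terms c_i = x_i·y_{i+1} − x_{i+1}·y_i:
  94, -8, -10  ⇒  2A = 76, A = 38.
Then Σ (x_i + x_{i+1})·c_i = -760, so x̄ = -760 / (6·38) = -10/3.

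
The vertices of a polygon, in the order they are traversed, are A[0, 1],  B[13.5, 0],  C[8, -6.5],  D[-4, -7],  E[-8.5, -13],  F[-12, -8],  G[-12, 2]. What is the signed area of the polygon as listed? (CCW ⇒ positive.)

Σ = (-13.5) + (-87.75) + (-82) + (-7.5) + (-88) + (-120) + (-12) = -410.75
Signed area = Σ/2 = -205.375 (negative ⇒ clockwise traversal).

-205.375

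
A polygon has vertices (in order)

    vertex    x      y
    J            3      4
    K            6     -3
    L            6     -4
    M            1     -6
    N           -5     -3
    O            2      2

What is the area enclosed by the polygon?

53

Apply the surveyor's formula: 2A = Σ (x_i·y_{i+1} − x_{i+1}·y_i), indices taken mod 6.
Cross-terms: -33, -6, -32, -33, -4, 2  ⇒  Σ = -106
Area = |Σ|/2 = 53.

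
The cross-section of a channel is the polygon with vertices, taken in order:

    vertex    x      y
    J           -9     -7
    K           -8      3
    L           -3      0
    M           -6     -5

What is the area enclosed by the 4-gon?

31

Apply the surveyor's formula: 2A = Σ (x_i·y_{i+1} − x_{i+1}·y_i), indices taken mod 4.
J→K: (-9)(3) − (-8)(-7) = -83
K→L: (-8)(0) − (-3)(3) = 9
L→M: (-3)(-5) − (-6)(0) = 15
M→J: (-6)(-7) − (-9)(-5) = -3
Σ = -62
Area = |Σ|/2 = 31.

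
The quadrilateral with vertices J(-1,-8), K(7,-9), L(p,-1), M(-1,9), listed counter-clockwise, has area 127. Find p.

The doubled signed area Σ (x_i y_{i+1} − x_{i+1} y_i) is linear in p.
With p=0 it equals 74; the coefficient of p is 18 (from the two edges through L).
So 18·p + 74 = 2·127 = 254 ⇒ p = 10.

10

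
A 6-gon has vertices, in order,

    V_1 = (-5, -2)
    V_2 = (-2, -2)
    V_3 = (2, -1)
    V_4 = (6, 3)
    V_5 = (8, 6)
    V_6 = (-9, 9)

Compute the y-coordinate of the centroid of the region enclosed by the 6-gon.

Apply the shoelace (surveyor's) formula. First the cross-terms c_i = x_i·y_{i+1} − x_{i+1}·y_i:
  6, 6, 12, 12, 126, 63  ⇒  2A = 225, A = 112.5.
Then Σ (y_i + y_{i+1})·c_i = 2421, so ȳ = 2421 / (6·112.5) = 269/75.

269/75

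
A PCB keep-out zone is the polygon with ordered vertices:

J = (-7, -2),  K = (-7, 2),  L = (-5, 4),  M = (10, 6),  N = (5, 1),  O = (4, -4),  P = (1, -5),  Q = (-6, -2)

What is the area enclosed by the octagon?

J→K: (-7)(2) − (-7)(-2) = -28
K→L: (-7)(4) − (-5)(2) = -18
L→M: (-5)(6) − (10)(4) = -70
M→N: (10)(1) − (5)(6) = -20
N→O: (5)(-4) − (4)(1) = -24
O→P: (4)(-5) − (1)(-4) = -16
P→Q: (1)(-2) − (-6)(-5) = -32
Q→J: (-6)(-2) − (-7)(-2) = -2
Σ = -210
Area = |Σ|/2 = 105.

105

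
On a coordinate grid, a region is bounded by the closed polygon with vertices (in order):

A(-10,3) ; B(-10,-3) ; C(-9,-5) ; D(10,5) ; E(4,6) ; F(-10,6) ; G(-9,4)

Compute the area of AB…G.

Apply Gauss's area formula: 2A = Σ (x_i·y_{i+1} − x_{i+1}·y_i), indices taken mod 7.
Σ = (60) + (23) + (5) + (40) + (84) + (14) + (13) = 239
Area = |Σ|/2 = 119.5.

119.5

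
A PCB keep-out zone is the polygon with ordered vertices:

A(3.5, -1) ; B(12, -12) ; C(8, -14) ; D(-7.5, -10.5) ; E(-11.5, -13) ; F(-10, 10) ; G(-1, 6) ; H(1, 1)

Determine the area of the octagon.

Apply Gauss's area formula: 2A = Σ (x_i·y_{i+1} − x_{i+1}·y_i), indices taken mod 8.
A→B: (3.5)(-12) − (12)(-1) = -30
B→C: (12)(-14) − (8)(-12) = -72
C→D: (8)(-10.5) − (-7.5)(-14) = -189
D→E: (-7.5)(-13) − (-11.5)(-10.5) = -23.25
E→F: (-11.5)(10) − (-10)(-13) = -245
F→G: (-10)(6) − (-1)(10) = -50
G→H: (-1)(1) − (1)(6) = -7
H→A: (1)(-1) − (3.5)(1) = -4.5
Σ = -620.75
Area = |Σ|/2 = 310.375.

310.375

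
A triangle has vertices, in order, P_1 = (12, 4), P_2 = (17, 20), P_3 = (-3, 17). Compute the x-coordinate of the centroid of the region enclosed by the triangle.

26/3

Apply the surveyor's formula. First the cross-terms c_i = x_i·y_{i+1} − x_{i+1}·y_i:
  172, 349, -216  ⇒  2A = 305, A = 152.5.
Then Σ (x_i + x_{i+1})·c_i = 7930, so x̄ = 7930 / (6·152.5) = 26/3.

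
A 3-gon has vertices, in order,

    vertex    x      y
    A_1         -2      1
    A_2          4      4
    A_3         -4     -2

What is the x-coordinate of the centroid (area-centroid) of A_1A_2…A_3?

Apply the shoelace (surveyor's) formula. First the cross-terms c_i = x_i·y_{i+1} − x_{i+1}·y_i:
  -12, 8, -8  ⇒  2A = -12, A = -6.
Then Σ (x_i + x_{i+1})·c_i = 24, so x̄ = 24 / (6·(-6)) = -2/3.

-2/3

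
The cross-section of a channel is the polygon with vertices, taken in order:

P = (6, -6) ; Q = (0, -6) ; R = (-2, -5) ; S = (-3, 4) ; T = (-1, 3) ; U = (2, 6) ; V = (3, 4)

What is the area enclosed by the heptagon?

Apply Gauss's area formula: 2A = Σ (x_i·y_{i+1} − x_{i+1}·y_i), indices taken mod 7.
P→Q: (6)(-6) − (0)(-6) = -36
Q→R: (0)(-5) − (-2)(-6) = -12
R→S: (-2)(4) − (-3)(-5) = -23
S→T: (-3)(3) − (-1)(4) = -5
T→U: (-1)(6) − (2)(3) = -12
U→V: (2)(4) − (3)(6) = -10
V→P: (3)(-6) − (6)(4) = -42
Σ = -140
Area = |Σ|/2 = 70.

70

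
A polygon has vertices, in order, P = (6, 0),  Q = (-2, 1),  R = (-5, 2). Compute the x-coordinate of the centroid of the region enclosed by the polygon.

-1/3

Apply Gauss's area formula. First the cross-terms c_i = x_i·y_{i+1} − x_{i+1}·y_i:
  6, 1, -12  ⇒  2A = -5, A = -2.5.
Then Σ (x_i + x_{i+1})·c_i = 5, so x̄ = 5 / (6·(-2.5)) = -1/3.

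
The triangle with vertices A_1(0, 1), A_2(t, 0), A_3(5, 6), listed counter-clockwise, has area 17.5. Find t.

The doubled signed area Σ (x_i y_{i+1} − x_{i+1} y_i) is linear in t.
With t=0 it equals 5; the coefficient of t is 5 (from the two edges through A_2).
So 5·t + 5 = 2·17.5 = 35 ⇒ t = 6.

6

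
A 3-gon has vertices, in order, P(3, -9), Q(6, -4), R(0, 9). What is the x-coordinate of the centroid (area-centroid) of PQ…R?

Apply Gauss's area formula. First the cross-terms c_i = x_i·y_{i+1} − x_{i+1}·y_i:
  42, 54, -27  ⇒  2A = 69, A = 34.5.
Then Σ (x_i + x_{i+1})·c_i = 621, so x̄ = 621 / (6·34.5) = 3.

3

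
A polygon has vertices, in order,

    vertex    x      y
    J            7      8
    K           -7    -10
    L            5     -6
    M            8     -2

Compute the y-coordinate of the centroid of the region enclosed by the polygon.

-640/291

Apply the shoelace formula. First the cross-terms c_i = x_i·y_{i+1} − x_{i+1}·y_i:
  -14, 92, 38, 78  ⇒  2A = 194, A = 97.
Then Σ (y_i + y_{i+1})·c_i = -1280, so ȳ = -1280 / (6·97) = -640/291.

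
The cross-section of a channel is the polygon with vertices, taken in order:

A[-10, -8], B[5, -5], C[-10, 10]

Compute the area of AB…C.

135

Σ = (90) + (0) + (180) = 270
Area = |Σ|/2 = 135.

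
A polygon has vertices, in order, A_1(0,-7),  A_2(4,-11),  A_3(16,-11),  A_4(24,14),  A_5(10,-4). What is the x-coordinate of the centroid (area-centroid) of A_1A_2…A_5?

Apply the shoelace formula. First the cross-terms c_i = x_i·y_{i+1} − x_{i+1}·y_i:
  28, 132, 488, -236, -70  ⇒  2A = 342, A = 171.
Then Σ (x_i + x_{i+1})·c_i = 13548, so x̄ = 13548 / (6·171) = 2258/171.

2258/171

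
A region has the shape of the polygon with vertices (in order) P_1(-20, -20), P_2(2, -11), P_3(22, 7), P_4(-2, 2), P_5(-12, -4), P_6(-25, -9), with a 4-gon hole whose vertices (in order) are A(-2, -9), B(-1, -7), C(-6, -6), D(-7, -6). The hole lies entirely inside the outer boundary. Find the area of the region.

460

Outer boundary:
Apply the shoelace (surveyor's) formula: 2A = Σ (x_i·y_{i+1} − x_{i+1}·y_i), indices taken mod 6.
Σ = (260) + (256) + (58) + (32) + (8) + (320) = 934
Area = |Σ|/2 = 467.
Hole:
Apply the shoelace formula: 2A = Σ (x_i·y_{i+1} − x_{i+1}·y_i), indices taken mod 4.
A→B: (-2)(-7) − (-1)(-9) = 5
B→C: (-1)(-6) − (-6)(-7) = -36
C→D: (-6)(-6) − (-7)(-6) = -6
D→A: (-7)(-9) − (-2)(-6) = 51
Σ = 14
Area = |Σ|/2 = 7.
Net area = 467 − 7 = 460.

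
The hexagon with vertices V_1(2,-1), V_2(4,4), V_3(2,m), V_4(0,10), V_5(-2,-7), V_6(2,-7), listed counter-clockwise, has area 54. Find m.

6

Write out the shoelace sum; only the two edges meeting at V_3 involve m:
2·Area = [(4·m − 2·4) + (2·10 − 0·m)] + 72
       = 4·m + 84 = 108
⇒ m = 6.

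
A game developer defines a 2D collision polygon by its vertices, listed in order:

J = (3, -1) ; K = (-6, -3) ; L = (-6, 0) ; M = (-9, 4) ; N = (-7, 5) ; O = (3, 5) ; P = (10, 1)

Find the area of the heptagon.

92

Apply Gauss's area formula: 2A = Σ (x_i·y_{i+1} − x_{i+1}·y_i), indices taken mod 7.
Cross-terms: -15, -18, -24, -17, -50, -47, -13  ⇒  Σ = -184
Area = |Σ|/2 = 92.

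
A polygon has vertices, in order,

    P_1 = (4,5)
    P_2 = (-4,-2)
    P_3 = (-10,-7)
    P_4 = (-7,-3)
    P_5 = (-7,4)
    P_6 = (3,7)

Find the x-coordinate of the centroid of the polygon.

Apply the surveyor's formula. First the cross-terms c_i = x_i·y_{i+1} − x_{i+1}·y_i:
  12, 8, -19, -49, -61, -13  ⇒  2A = -122, A = -61.
Then Σ (x_i + x_{i+1})·c_i = 1050, so x̄ = 1050 / (6·(-61)) = -175/61.

-175/61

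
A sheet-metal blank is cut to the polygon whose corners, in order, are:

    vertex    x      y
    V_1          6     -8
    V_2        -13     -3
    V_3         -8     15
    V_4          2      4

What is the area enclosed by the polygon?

Apply the shoelace (surveyor's) formula: 2A = Σ (x_i·y_{i+1} − x_{i+1}·y_i), indices taken mod 4.
Cross-terms: -122, -219, -62, -40  ⇒  Σ = -443
Area = |Σ|/2 = 221.5.

221.5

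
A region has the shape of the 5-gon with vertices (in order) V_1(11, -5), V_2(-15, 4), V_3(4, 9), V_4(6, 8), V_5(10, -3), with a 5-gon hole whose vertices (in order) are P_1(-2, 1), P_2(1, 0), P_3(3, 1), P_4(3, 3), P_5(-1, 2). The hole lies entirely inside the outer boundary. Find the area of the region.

150.5

Outer boundary:
Apply the shoelace formula: 2A = Σ (x_i·y_{i+1} − x_{i+1}·y_i), indices taken mod 5.
Cross-terms: -31, -151, -22, -98, -17  ⇒  Σ = -319
Area = |Σ|/2 = 159.5.
Hole:
Cross-terms: -1, 1, 6, 9, 3  ⇒  Σ = 18
Area = |Σ|/2 = 9.
Net area = 159.5 − 9 = 150.5.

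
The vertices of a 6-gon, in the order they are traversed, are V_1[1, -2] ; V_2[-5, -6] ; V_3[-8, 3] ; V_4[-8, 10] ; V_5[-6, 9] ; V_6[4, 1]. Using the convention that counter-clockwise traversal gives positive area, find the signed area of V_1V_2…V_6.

Apply the shoelace formula: 2A = Σ (x_i·y_{i+1} − x_{i+1}·y_i), indices taken mod 6.
Cross-terms: -16, -63, -56, -12, -42, -9  ⇒  Σ = -198
Signed area = Σ/2 = -99 (negative ⇒ clockwise traversal).

-99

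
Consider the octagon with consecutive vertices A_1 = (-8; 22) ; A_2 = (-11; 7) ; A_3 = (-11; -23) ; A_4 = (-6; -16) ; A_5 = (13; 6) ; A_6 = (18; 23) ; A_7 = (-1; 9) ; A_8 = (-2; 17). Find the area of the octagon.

597.5

A_1→A_2: (-8)(7) − (-11)(22) = 186
A_2→A_3: (-11)(-23) − (-11)(7) = 330
A_3→A_4: (-11)(-16) − (-6)(-23) = 38
A_4→A_5: (-6)(6) − (13)(-16) = 172
A_5→A_6: (13)(23) − (18)(6) = 191
A_6→A_7: (18)(9) − (-1)(23) = 185
A_7→A_8: (-1)(17) − (-2)(9) = 1
A_8→A_1: (-2)(22) − (-8)(17) = 92
Σ = 1195
Area = |Σ|/2 = 597.5.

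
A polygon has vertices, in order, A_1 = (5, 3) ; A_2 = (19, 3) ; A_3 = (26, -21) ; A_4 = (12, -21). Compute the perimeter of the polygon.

|A_1A_2| = √((14)² + (0)²) = √196 = 14
|A_2A_3| = √((7)² + (-24)²) = √625 = 25
|A_3A_4| = √((-14)² + (0)²) = √196 = 14
|A_4A_1| = √((-7)² + (24)²) = √625 = 25
Perimeter = 14 + 25 + 14 + 25 = 78.

78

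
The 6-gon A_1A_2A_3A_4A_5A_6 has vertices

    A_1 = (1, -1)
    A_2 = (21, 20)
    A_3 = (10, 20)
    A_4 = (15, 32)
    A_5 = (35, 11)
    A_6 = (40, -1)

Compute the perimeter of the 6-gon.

|A_1A_2| = √((20)² + (21)²) = √841 = 29
|A_2A_3| = √((-11)² + (0)²) = √121 = 11
|A_3A_4| = √((5)² + (12)²) = √169 = 13
|A_4A_5| = √((20)² + (-21)²) = √841 = 29
|A_5A_6| = √((5)² + (-12)²) = √169 = 13
|A_6A_1| = √((-39)² + (0)²) = √1521 = 39
Perimeter = 29 + 11 + 13 + 29 + 13 + 39 = 134.

134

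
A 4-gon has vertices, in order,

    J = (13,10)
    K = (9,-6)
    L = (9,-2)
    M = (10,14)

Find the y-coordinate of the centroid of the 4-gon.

Apply the surveyor's formula. First the cross-terms c_i = x_i·y_{i+1} − x_{i+1}·y_i:
  -168, 36, 146, -82  ⇒  2A = -68, A = -34.
Then Σ (y_i + y_{i+1})·c_i = -1176, so ȳ = -1176 / (6·(-34)) = 98/17.

98/17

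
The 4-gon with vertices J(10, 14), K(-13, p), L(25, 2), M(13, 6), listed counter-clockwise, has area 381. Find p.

-24

The doubled signed area Σ (x_i y_{i+1} − x_{i+1} y_i) is linear in p.
With p=0 it equals 402; the coefficient of p is -15 (from the two edges through K).
So -15·p + 402 = 2·381 = 762 ⇒ p = -24.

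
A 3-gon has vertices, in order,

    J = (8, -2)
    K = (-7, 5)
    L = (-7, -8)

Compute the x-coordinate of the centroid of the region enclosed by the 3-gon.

-2

Apply the shoelace (surveyor's) formula. First the cross-terms c_i = x_i·y_{i+1} − x_{i+1}·y_i:
  26, 91, 78  ⇒  2A = 195, A = 97.5.
Then Σ (x_i + x_{i+1})·c_i = -1170, so x̄ = -1170 / (6·97.5) = -2.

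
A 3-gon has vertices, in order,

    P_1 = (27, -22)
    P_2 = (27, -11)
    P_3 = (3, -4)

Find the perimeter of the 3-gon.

66

|P_1P_2| = √((0)² + (11)²) = √121 = 11
|P_2P_3| = √((-24)² + (7)²) = √625 = 25
|P_3P_1| = √((24)² + (-18)²) = √900 = 30
Perimeter = 11 + 25 + 30 = 66.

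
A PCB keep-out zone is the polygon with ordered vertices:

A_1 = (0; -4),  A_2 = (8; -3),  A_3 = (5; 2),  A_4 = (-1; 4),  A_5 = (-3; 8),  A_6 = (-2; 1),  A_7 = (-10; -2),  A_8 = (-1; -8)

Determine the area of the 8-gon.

Apply the shoelace (surveyor's) formula: 2A = Σ (x_i·y_{i+1} − x_{i+1}·y_i), indices taken mod 8.
A_1→A_2: (0)(-3) − (8)(-4) = 32
A_2→A_3: (8)(2) − (5)(-3) = 31
A_3→A_4: (5)(4) − (-1)(2) = 22
A_4→A_5: (-1)(8) − (-3)(4) = 4
A_5→A_6: (-3)(1) − (-2)(8) = 13
A_6→A_7: (-2)(-2) − (-10)(1) = 14
A_7→A_8: (-10)(-8) − (-1)(-2) = 78
A_8→A_1: (-1)(-4) − (0)(-8) = 4
Σ = 198
Area = |Σ|/2 = 99.

99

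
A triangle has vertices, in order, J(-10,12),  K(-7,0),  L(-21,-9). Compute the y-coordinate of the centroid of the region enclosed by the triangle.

1

Apply the shoelace formula. First the cross-terms c_i = x_i·y_{i+1} − x_{i+1}·y_i:
  84, 63, -342  ⇒  2A = -195, A = -97.5.
Then Σ (y_i + y_{i+1})·c_i = -585, so ȳ = -585 / (6·(-97.5)) = 1.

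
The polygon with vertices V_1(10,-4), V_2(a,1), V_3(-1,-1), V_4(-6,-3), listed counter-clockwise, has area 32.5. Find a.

Write out the shoelace sum; only the two edges meeting at V_2 involve a:
2·Area = [(10·1 − a·(-4)) + (a·(-1) − (-1)·1)] + 51
       = 3·a + 62 = 65
⇒ a = 1.

1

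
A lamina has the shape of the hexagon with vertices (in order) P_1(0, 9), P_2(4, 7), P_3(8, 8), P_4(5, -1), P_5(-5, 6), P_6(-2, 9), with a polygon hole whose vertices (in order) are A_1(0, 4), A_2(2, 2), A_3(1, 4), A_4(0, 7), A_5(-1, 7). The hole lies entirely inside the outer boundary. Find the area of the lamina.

Outer boundary:
Apply the shoelace (surveyor's) formula: 2A = Σ (x_i·y_{i+1} − x_{i+1}·y_i), indices taken mod 6.
P_1→P_2: (0)(7) − (4)(9) = -36
P_2→P_3: (4)(8) − (8)(7) = -24
P_3→P_4: (8)(-1) − (5)(8) = -48
P_4→P_5: (5)(6) − (-5)(-1) = 25
P_5→P_6: (-5)(9) − (-2)(6) = -33
P_6→P_1: (-2)(9) − (0)(9) = -18
Σ = -134
Area = |Σ|/2 = 67.
Hole:
Σ = (-8) + (6) + (7) + (7) + (-4) = 8
Area = |Σ|/2 = 4.
Net area = 67 − 4 = 63.

63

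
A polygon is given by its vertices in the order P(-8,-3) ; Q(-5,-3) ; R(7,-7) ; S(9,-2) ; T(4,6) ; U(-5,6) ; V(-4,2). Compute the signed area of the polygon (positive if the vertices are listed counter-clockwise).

136

Σ = (9) + (56) + (49) + (62) + (54) + (14) + (28) = 272
Signed area = Σ/2 = 136 (positive ⇒ counter-clockwise traversal).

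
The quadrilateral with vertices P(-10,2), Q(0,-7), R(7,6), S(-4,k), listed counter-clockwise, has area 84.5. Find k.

2

Write out the shoelace sum; only the two edges meeting at S involve k:
2·Area = [(7·k − (-4)·6) + ((-4)·2 − (-10)·k)] + 119
       = 17·k + 135 = 169
⇒ k = 2.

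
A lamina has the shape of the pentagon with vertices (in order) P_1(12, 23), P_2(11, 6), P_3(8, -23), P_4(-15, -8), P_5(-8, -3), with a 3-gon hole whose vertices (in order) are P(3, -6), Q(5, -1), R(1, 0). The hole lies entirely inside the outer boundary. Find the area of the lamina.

518

Outer boundary:
Apply the shoelace (surveyor's) formula: 2A = Σ (x_i·y_{i+1} − x_{i+1}·y_i), indices taken mod 5.
Cross-terms: -181, -301, -409, -19, -148  ⇒  Σ = -1058
Area = |Σ|/2 = 529.
Hole:
Apply Gauss's area formula: 2A = Σ (x_i·y_{i+1} − x_{i+1}·y_i), indices taken mod 3.
Σ = (27) + (1) + (-6) = 22
Area = |Σ|/2 = 11.
Net area = 529 − 11 = 518.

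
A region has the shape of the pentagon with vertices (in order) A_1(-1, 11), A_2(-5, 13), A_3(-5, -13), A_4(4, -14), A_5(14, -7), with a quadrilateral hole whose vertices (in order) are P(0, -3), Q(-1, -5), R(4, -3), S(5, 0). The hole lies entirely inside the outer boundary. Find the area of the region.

294.5

Outer boundary:
A_1→A_2: (-1)(13) − (-5)(11) = 42
A_2→A_3: (-5)(-13) − (-5)(13) = 130
A_3→A_4: (-5)(-14) − (4)(-13) = 122
A_4→A_5: (4)(-7) − (14)(-14) = 168
A_5→A_1: (14)(11) − (-1)(-7) = 147
Σ = 609
Area = |Σ|/2 = 304.5.
Hole:
Apply Gauss's area formula: 2A = Σ (x_i·y_{i+1} − x_{i+1}·y_i), indices taken mod 4.
Σ = (-3) + (23) + (15) + (-15) = 20
Area = |Σ|/2 = 10.
Net area = 304.5 − 10 = 294.5.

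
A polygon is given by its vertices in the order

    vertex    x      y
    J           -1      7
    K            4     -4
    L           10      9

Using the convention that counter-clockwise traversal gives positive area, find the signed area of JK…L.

65.5

Apply the surveyor's formula: 2A = Σ (x_i·y_{i+1} − x_{i+1}·y_i), indices taken mod 3.
Σ = (-24) + (76) + (79) = 131
Signed area = Σ/2 = 65.5 (positive ⇒ counter-clockwise traversal).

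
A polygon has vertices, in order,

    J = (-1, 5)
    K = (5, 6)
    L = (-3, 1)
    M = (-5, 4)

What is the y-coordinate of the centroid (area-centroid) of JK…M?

Apply the shoelace (surveyor's) formula. First the cross-terms c_i = x_i·y_{i+1} − x_{i+1}·y_i:
  -31, 23, -7, -21  ⇒  2A = -36, A = -18.
Then Σ (y_i + y_{i+1})·c_i = -404, so ȳ = -404 / (6·(-18)) = 101/27.

101/27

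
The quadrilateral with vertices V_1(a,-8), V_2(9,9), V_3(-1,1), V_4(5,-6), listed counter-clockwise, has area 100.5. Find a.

10

The doubled signed area Σ (x_i y_{i+1} − x_{i+1} y_i) is linear in a.
With a=0 it equals 51; the coefficient of a is 15 (from the two edges through V_1).
So 15·a + 51 = 2·100.5 = 201 ⇒ a = 10.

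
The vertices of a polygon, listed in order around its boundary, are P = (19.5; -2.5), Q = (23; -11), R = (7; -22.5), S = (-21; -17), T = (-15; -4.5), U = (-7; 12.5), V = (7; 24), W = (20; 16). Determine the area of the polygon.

Apply the shoelace (surveyor's) formula: 2A = Σ (x_i·y_{i+1} − x_{i+1}·y_i), indices taken mod 8.
Cross-terms: -157, -440.5, -591.5, -160.5, -219, -255.5, -368, -362  ⇒  Σ = -2554
Area = |Σ|/2 = 1277.

1277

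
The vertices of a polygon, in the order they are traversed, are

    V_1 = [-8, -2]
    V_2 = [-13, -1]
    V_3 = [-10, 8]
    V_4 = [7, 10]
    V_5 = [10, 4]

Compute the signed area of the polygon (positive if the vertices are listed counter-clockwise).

-174

Apply the shoelace formula: 2A = Σ (x_i·y_{i+1} − x_{i+1}·y_i), indices taken mod 5.
V_1→V_2: (-8)(-1) − (-13)(-2) = -18
V_2→V_3: (-13)(8) − (-10)(-1) = -114
V_3→V_4: (-10)(10) − (7)(8) = -156
V_4→V_5: (7)(4) − (10)(10) = -72
V_5→V_1: (10)(-2) − (-8)(4) = 12
Σ = -348
Signed area = Σ/2 = -174 (negative ⇒ clockwise traversal).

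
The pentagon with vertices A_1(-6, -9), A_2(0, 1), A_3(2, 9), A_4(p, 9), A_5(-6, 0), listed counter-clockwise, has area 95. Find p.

Write out the shoelace sum; only the two edges meeting at A_4 involve p:
2·Area = [(2·9 − p·9) + (p·0 − (-6)·9)] + 46
       = -9·p + 118 = 190
⇒ p = -8.

-8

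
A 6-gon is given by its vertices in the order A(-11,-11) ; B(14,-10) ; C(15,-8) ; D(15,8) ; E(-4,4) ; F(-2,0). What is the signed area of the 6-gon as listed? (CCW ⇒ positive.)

332

Cross-terms: 264, 38, 240, 92, 8, 22  ⇒  Σ = 664
Signed area = Σ/2 = 332 (positive ⇒ counter-clockwise traversal).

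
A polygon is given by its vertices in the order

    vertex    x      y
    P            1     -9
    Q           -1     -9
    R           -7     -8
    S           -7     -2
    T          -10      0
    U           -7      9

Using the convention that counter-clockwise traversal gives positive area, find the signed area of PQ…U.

Apply the surveyor's formula: 2A = Σ (x_i·y_{i+1} − x_{i+1}·y_i), indices taken mod 6.
Σ = (-18) + (-55) + (-42) + (-20) + (-90) + (54) = -171
Signed area = Σ/2 = -85.5 (negative ⇒ clockwise traversal).

-85.5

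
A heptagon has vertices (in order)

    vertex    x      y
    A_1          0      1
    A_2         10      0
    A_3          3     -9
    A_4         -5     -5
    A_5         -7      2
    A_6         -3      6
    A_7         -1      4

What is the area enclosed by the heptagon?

124

Apply the surveyor's formula: 2A = Σ (x_i·y_{i+1} − x_{i+1}·y_i), indices taken mod 7.
A_1→A_2: (0)(0) − (10)(1) = -10
A_2→A_3: (10)(-9) − (3)(0) = -90
A_3→A_4: (3)(-5) − (-5)(-9) = -60
A_4→A_5: (-5)(2) − (-7)(-5) = -45
A_5→A_6: (-7)(6) − (-3)(2) = -36
A_6→A_7: (-3)(4) − (-1)(6) = -6
A_7→A_1: (-1)(1) − (0)(4) = -1
Σ = -248
Area = |Σ|/2 = 124.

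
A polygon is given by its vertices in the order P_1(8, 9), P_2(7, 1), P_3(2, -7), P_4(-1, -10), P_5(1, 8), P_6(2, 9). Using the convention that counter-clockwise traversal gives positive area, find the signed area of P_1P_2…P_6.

-96

Σ = (-55) + (-51) + (-27) + (2) + (-7) + (-54) = -192
Signed area = Σ/2 = -96 (negative ⇒ clockwise traversal).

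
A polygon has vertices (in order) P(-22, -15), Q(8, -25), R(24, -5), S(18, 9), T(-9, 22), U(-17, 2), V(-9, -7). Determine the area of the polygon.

1243.5

Apply the shoelace formula: 2A = Σ (x_i·y_{i+1} − x_{i+1}·y_i), indices taken mod 7.
Σ = (670) + (560) + (306) + (477) + (356) + (137) + (-19) = 2487
Area = |Σ|/2 = 1243.5.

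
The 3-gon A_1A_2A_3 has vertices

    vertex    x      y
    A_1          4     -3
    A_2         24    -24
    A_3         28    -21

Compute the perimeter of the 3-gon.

|A_1A_2| = √((20)² + (-21)²) = √841 = 29
|A_2A_3| = √((4)² + (3)²) = √25 = 5
|A_3A_1| = √((-24)² + (18)²) = √900 = 30
Perimeter = 29 + 5 + 30 = 64.

64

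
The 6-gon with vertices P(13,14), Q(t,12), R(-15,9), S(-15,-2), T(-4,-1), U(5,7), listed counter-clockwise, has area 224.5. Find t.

The doubled signed area Σ (x_i y_{i+1} − x_{i+1} y_i) is linear in t.
With t=0 it equals 464; the coefficient of t is -5 (from the two edges through Q).
So -5·t + 464 = 2·224.5 = 449 ⇒ t = 3.

3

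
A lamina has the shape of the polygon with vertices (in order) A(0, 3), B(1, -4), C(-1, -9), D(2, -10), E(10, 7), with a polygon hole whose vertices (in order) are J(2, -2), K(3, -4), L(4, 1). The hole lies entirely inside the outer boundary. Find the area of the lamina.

Outer boundary:
Cross-terms: -3, -13, 28, 114, 30  ⇒  Σ = 156
Area = |Σ|/2 = 78.
Hole:
Apply the shoelace formula: 2A = Σ (x_i·y_{i+1} − x_{i+1}·y_i), indices taken mod 3.
J→K: (2)(-4) − (3)(-2) = -2
K→L: (3)(1) − (4)(-4) = 19
L→J: (4)(-2) − (2)(1) = -10
Σ = 7
Area = |Σ|/2 = 3.5.
Net area = 78 − 3.5 = 74.5.

74.5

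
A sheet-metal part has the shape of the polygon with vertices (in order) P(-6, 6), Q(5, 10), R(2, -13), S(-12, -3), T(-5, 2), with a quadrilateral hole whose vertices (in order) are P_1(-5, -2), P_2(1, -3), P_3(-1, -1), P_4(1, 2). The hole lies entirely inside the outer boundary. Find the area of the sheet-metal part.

187

Outer boundary:
Cross-terms: -90, -85, -162, -39, -18  ⇒  Σ = -394
Area = |Σ|/2 = 197.
Hole:
Apply the surveyor's formula: 2A = Σ (x_i·y_{i+1} − x_{i+1}·y_i), indices taken mod 4.
Σ = (17) + (-4) + (-1) + (8) = 20
Area = |Σ|/2 = 10.
Net area = 197 − 10 = 187.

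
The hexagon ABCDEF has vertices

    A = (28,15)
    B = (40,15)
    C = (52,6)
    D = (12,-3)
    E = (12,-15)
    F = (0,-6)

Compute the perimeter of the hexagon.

|AB| = √((12)² + (0)²) = √144 = 12
|BC| = √((12)² + (-9)²) = √225 = 15
|CD| = √((-40)² + (-9)²) = √1681 = 41
|DE| = √((0)² + (-12)²) = √144 = 12
|EF| = √((-12)² + (9)²) = √225 = 15
|FA| = √((28)² + (21)²) = √1225 = 35
Perimeter = 12 + 15 + 41 + 12 + 15 + 35 = 130.

130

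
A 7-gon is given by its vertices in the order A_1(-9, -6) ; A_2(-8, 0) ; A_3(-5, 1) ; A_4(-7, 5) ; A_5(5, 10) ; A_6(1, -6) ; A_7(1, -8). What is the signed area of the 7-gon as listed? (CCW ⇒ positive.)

-144.5

Apply the shoelace formula: 2A = Σ (x_i·y_{i+1} − x_{i+1}·y_i), indices taken mod 7.
Σ = (-48) + (-8) + (-18) + (-95) + (-40) + (-2) + (-78) = -289
Signed area = Σ/2 = -144.5 (negative ⇒ clockwise traversal).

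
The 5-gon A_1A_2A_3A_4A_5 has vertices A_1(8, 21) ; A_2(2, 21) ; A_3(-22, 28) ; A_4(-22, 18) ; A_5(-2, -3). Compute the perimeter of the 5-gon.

|A_1A_2| = √((-6)² + (0)²) = √36 = 6
|A_2A_3| = √((-24)² + (7)²) = √625 = 25
|A_3A_4| = √((0)² + (-10)²) = √100 = 10
|A_4A_5| = √((20)² + (-21)²) = √841 = 29
|A_5A_1| = √((10)² + (24)²) = √676 = 26
Perimeter = 6 + 25 + 10 + 29 + 26 = 96.

96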